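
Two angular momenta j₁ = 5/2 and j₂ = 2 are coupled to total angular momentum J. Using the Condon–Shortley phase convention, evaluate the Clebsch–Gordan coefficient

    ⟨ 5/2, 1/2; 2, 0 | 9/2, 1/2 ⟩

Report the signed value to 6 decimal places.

+0.690066

j₁+j₂−J=0  J+j₁−j₂=5  J−j₁+j₂=4  j₁+j₂+J+1=10
(j₁±m₁, j₂±m₂, J±M) = (3,2,2,2,5,4)
P² = 7680/7
sum k=0..0:
  [0] +1/48 = 1/48
S = 1/48
C² = P²·S² = 10/21 ; C = +0.690066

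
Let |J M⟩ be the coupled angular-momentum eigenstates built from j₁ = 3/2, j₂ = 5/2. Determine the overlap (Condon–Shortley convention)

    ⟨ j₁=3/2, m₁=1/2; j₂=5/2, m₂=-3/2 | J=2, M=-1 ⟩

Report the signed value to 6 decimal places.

+0.154303

triangle: 2!*1!*3!/7! = 12/5040
(j±m)!: 2!*1!*1!*4!*1!*3! = 288
prefactor² = (2J+1)*Δ*N² = 24/7
  k=0: +1/(0!*2!*1!*1!*0!*2!) = 1/4
  k=1: −1/(1!*1!*0!*0!*1!*3!) = -1/6
Σ = 1/12  ⇒  CG² = 24/7*1/12² = 1/42
CG = +√(1/42) = +0.154303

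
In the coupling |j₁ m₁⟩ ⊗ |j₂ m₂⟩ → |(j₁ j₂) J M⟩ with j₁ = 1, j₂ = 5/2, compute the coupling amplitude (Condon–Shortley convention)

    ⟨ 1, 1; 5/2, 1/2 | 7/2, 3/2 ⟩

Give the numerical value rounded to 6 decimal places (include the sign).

triangle: 0!*2!*5!/8! = 240/40320
(j±m)!: 2!*0!*3!*2!*5!*2! = 5760
prefactor² = (2J+1)*Δ*N² = 1920/7
  k=0: +1/(0!*0!*0!*3!*2!*2!) = 1/24
Σ = 1/24  ⇒  CG² = 1920/7*1/24² = 10/21
CG = +√(10/21) = +0.690066

+√(10/21) = +0.690066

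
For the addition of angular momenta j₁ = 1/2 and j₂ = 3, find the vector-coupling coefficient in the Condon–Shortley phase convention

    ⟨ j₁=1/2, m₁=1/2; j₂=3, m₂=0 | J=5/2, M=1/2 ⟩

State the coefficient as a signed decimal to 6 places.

triangle: 1!×0!×5!/7! = 120/5040
(j±m)!: 1!×0!×3!×3!×3!×2! = 432
prefactor² = (2J+1)×Δ×N² = 432/7
  k=0: +1/(0!×1!×0!×3!×0!×2!) = 1/12
Σ = 1/12  ⇒  CG² = 432/7×1/12² = 3/7
CG = +√(3/7) = +0.654654

+√(3/7) ≈ +0.654654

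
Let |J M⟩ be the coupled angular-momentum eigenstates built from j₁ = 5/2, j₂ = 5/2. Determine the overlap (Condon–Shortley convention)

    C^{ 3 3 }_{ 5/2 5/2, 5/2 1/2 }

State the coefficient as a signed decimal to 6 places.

√[7·2!3!3!/9! · 5!0!3!2!6!0!] = √(1440)
  +(−1)^0/∏(0,2,0,3,3,0)! = 1/72  (running 1/72)
⟨..|..⟩ = √(1440)·(1/72) = +0.527046

+√(5/18) = +0.527046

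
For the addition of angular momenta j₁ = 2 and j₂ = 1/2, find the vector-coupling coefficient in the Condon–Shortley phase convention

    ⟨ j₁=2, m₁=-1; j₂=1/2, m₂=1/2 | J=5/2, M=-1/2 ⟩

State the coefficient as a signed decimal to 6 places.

+√(2/5) ≈ +0.632456

j₁+j₂−J=0  J+j₁−j₂=4  J−j₁+j₂=1  j₁+j₂+J+1=6
(j₁±m₁, j₂±m₂, J±M) = (1,3,1,0,2,3)
P² = 72/5
sum k=0..0:
  [0] +1/6 = 1/6
S = 1/6
C² = P²·S² = 2/5 ; C = +0.632456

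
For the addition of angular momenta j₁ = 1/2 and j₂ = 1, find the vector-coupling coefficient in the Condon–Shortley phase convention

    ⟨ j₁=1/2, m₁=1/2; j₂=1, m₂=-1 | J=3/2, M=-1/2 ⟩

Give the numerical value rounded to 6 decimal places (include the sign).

j₁+j₂−J=0  J+j₁−j₂=1  J−j₁+j₂=2  j₁+j₂+J+1=4
(j₁±m₁, j₂±m₂, J±M) = (1,0,0,2,1,2)
P² = 4/3
sum k=0..0:
  [0] +1/2 = 1/2
S = 1/2
C² = P²·S² = 1/3 ; C = +0.577350

+0.577350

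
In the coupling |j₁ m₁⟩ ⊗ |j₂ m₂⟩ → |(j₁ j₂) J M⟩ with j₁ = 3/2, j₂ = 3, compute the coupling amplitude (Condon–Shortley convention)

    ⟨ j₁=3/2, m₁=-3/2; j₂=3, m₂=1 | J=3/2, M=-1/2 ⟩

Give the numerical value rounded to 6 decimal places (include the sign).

-0.338062  (= −√(4/35))

j₁+j₂−J=3  J+j₁−j₂=0  J−j₁+j₂=3  j₁+j₂+J+1=7
(j₁±m₁, j₂±m₂, J±M) = (0,3,4,2,1,2)
P² = 576/35
sum k=3..3:
  [3] −1/12 = -1/12
S = -1/12
C² = P²·S² = 4/35 ; C = -0.338062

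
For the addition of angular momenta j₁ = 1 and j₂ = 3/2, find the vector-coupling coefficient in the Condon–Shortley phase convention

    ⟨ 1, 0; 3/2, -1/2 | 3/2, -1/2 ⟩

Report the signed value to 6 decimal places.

√[4·1!1!2!/5! · 1!1!1!2!1!2!] = √(4/15)
  +(−1)^0/∏(0,1,1,1,0,1)! = 1  (running 1)
  +(−1)^1/∏(1,0,0,0,1,2)! = -1/2  (running 1/2)
⟨..|..⟩ = √(4/15)·(1/2) = +0.258199

+0.258199  (= +√(1/15))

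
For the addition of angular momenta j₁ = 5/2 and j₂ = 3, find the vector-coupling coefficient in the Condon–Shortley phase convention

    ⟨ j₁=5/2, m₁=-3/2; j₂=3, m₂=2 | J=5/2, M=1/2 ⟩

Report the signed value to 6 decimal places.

j₁+j₂−J=3  J+j₁−j₂=2  J−j₁+j₂=3  j₁+j₂+J+1=9
(j₁±m₁, j₂±m₂, J±M) = (1,4,5,1,3,2)
P² = 288/7
sum k=2..3:
  [2] +1/24 = 1/24
  [3] −1/12 = -1/12
S = -1/24
C² = P²·S² = 1/14 ; C = -0.267261

−√(1/14) ≈ -0.267261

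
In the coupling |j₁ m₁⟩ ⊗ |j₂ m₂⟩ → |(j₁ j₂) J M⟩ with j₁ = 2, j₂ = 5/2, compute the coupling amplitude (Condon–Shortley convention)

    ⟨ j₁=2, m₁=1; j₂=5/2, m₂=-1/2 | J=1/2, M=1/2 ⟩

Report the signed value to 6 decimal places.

triangle: 4!*0!*1!/6! = 24/720
(j±m)!: 3!*1!*2!*3!*1!*0! = 72
prefactor² = (2J+1)*Δ*N² = 24/5
  k=1: −1/(1!*3!*0!*1!*0!*0!) = -1/6
Σ = -1/6  ⇒  CG² = 24/5*(-1/6)² = 2/15
CG = −√(2/15) = -0.365148

−√(2/15) ≈ -0.365148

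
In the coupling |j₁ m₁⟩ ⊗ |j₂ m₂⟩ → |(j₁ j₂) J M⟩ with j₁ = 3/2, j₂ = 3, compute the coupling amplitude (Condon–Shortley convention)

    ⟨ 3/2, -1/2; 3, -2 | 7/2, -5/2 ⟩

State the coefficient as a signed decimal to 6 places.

+0.377964

√[8·1!2!5!/9! · 1!2!1!5!1!6!] = √(6400/7)
  +(−1)^0/∏(0,1,2,1,0,4)! = 1/48  (running 1/48)
  +(−1)^1/∏(1,0,1,0,1,5)! = -1/120  (running 1/80)
⟨..|..⟩ = √(6400/7)·(1/80) = +0.377964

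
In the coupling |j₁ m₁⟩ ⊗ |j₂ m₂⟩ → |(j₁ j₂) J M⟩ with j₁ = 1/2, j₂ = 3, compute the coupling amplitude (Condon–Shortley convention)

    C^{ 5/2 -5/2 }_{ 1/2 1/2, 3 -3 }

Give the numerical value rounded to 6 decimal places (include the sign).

triangle: 1!*0!*5!/7! = 120/5040
(j±m)!: 1!*0!*0!*6!*0!*5! = 86400
prefactor² = (2J+1)*Δ*N² = 86400/7
  k=0: +1/(0!*1!*0!*0!*0!*5!) = 1/120
Σ = 1/120  ⇒  CG² = 86400/7*1/120² = 6/7
CG = +√(6/7) = +0.925820

+√(6/7) ≈ +0.925820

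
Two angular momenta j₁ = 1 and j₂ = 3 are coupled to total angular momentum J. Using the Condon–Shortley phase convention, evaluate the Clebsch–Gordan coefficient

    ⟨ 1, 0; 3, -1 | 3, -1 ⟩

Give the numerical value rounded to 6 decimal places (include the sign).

+0.288675

triangle: 1!*1!*5!/8! = 120/40320
(j±m)!: 1!*1!*2!*4!*2!*4! = 2304
prefactor² = (2J+1)*Δ*N² = 48
  k=0: +1/(0!*1!*1!*2!*0!*3!) = 1/12
  k=1: −1/(1!*0!*0!*1!*1!*4!) = -1/24
Σ = 1/24  ⇒  CG² = 48*1/24² = 1/12
CG = +√(1/12) = +0.288675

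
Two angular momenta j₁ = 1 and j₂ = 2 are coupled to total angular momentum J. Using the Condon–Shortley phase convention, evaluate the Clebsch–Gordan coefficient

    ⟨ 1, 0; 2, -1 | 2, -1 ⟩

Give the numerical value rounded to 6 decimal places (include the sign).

+0.408248  (= +√(1/6))

j₁+j₂−J=1  J+j₁−j₂=1  J−j₁+j₂=3  j₁+j₂+J+1=6
(j₁±m₁, j₂±m₂, J±M) = (1,1,1,3,1,3)
P² = 3/2
sum k=0..1:
  [0] +1/2 = 1/2
  [1] −1/6 = -1/6
S = 1/3
C² = P²·S² = 1/6 ; C = +0.408248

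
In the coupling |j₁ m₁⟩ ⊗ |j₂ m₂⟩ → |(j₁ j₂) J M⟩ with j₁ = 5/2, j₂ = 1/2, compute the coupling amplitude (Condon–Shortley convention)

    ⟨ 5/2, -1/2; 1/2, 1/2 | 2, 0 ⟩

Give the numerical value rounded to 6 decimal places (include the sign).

−√(1/2) = -0.707107

j₁+j₂−J=1  J+j₁−j₂=4  J−j₁+j₂=0  j₁+j₂+J+1=6
(j₁±m₁, j₂±m₂, J±M) = (2,3,1,0,2,2)
P² = 8
sum k=1..1:
  [1] −1/4 = -1/4
S = -1/4
C² = P²·S² = 1/2 ; C = -0.707107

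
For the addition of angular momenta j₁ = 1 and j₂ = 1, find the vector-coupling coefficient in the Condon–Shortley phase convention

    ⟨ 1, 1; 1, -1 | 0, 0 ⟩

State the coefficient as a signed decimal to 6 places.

√[1·2!0!0!/3! · 2!0!0!2!0!0!] = √(4/3)
  +(−1)^0/∏(0,2,0,0,0,0)! = 1/2  (running 1/2)
⟨..|..⟩ = √(4/3)·(1/2) = +0.577350

+0.577350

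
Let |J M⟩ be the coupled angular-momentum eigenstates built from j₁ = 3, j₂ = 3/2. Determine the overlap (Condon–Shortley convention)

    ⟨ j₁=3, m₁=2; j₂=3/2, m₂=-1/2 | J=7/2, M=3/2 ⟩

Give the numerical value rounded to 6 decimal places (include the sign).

√[8·1!5!2!/9! · 5!1!1!2!5!2!] = √(6400/21)
  +(−1)^0/∏(0,1,1,1,4,1)! = 1/24  (running 1/24)
  +(−1)^1/∏(1,0,0,0,5,2)! = -1/240  (running 3/80)
⟨..|..⟩ = √(6400/21)·(3/80) = +0.654654

+√(3/7) = +0.654654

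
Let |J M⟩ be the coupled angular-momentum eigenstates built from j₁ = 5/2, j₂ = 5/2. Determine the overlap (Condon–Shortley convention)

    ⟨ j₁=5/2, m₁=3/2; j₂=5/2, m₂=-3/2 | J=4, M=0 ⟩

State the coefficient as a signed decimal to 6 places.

√[9·1!4!4!/10! · 4!1!1!4!4!4!] = √(82944/175)
  +(−1)^0/∏(0,1,1,1,3,3)! = 1/36  (running 1/36)
  +(−1)^1/∏(1,0,0,0,4,4)! = -1/576  (running 5/192)
⟨..|..⟩ = √(82944/175)·(5/192) = +0.566947

+0.566947  (= +√(9/28))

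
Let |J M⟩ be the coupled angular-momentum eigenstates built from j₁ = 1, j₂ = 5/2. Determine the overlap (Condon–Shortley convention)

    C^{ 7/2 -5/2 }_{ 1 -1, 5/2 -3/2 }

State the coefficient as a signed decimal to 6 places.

+0.845154  (= +√(5/7))

j₁+j₂−J=0  J+j₁−j₂=2  J−j₁+j₂=5  j₁+j₂+J+1=8
(j₁±m₁, j₂±m₂, J±M) = (0,2,1,4,1,6)
P² = 11520/7
sum k=0..0:
  [0] +1/48 = 1/48
S = 1/48
C² = P²·S² = 5/7 ; C = +0.845154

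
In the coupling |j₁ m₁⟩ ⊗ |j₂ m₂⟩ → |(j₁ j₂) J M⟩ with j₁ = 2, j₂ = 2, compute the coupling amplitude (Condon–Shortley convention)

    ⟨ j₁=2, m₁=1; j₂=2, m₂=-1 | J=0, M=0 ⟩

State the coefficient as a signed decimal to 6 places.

−√(1/5) ≈ -0.447214

triangle: 4!·0!·0!/5! = 24/120
(j±m)!: 3!·1!·1!·3!·0!·0! = 36
prefactor² = (2J+1)·Δ·N² = 36/5
  k=1: −1/(1!·3!·0!·0!·0!·0!) = -1/6
Σ = -1/6  ⇒  CG² = 36/5·(-1/6)² = 1/5
CG = −√(1/5) = -0.447214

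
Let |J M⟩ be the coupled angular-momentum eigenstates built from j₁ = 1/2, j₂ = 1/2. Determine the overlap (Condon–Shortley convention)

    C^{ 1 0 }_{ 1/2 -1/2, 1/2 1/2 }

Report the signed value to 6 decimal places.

+0.707107

j₁+j₂−J=0  J+j₁−j₂=1  J−j₁+j₂=1  j₁+j₂+J+1=3
(j₁±m₁, j₂±m₂, J±M) = (0,1,1,0,1,1)
P² = 1/2
sum k=0..0:
  [0] +1/1 = 1
S = 1
C² = P²·S² = 1/2 ; C = +0.707107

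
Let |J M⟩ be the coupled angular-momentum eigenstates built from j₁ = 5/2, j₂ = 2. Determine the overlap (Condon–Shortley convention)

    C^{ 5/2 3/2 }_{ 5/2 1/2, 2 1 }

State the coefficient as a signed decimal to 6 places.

√[6·2!3!2!/8! · 3!2!3!1!4!1!] = √(216/35)
  +(−1)^1/∏(1,1,1,2,2,0)! = -1/4  (running -1/4)
  +(−1)^2/∏(2,0,0,1,3,1)! = 1/12  (running -1/6)
⟨..|..⟩ = √(216/35)·(-1/6) = -0.414039

-0.414039  (= −√(6/35))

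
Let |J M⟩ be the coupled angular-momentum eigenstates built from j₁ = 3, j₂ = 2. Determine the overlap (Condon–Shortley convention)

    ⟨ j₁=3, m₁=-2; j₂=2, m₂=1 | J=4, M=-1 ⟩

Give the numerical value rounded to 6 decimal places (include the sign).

−√(7/20) = -0.591608

triangle: 1!×5!×3!/10! = 720/3628800
(j±m)!: 1!×5!×3!×1!×3!×5! = 518400
prefactor² = (2J+1)×Δ×N² = 6480/7
  k=0: +1/(0!×1!×5!×3!×0!×0!) = 1/720
  k=1: −1/(1!×0!×4!×2!×1!×1!) = -1/48
Σ = -7/360  ⇒  CG² = 6480/7×(-7/360)² = 7/20
CG = −√(7/20) = -0.591608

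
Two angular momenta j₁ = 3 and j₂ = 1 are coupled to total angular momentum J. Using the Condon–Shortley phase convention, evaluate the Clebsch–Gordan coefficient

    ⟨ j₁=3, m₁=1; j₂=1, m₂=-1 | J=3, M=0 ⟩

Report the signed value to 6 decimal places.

triangle: 1!·5!·1!/8! = 120/40320
(j±m)!: 4!·2!·0!·2!·3!·3! = 3456
prefactor² = (2J+1)·Δ·N² = 72
  k=0: +1/(0!·1!·2!·0!·3!·1!) = 1/12
Σ = 1/12  ⇒  CG² = 72·1/12² = 1/2
CG = +√(1/2) = +0.707107

+0.707107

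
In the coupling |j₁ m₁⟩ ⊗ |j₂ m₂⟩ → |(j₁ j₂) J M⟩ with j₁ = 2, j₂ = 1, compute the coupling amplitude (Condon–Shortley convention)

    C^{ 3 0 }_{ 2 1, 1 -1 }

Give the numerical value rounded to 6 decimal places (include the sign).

j₁+j₂−J=0  J+j₁−j₂=4  J−j₁+j₂=2  j₁+j₂+J+1=7
(j₁±m₁, j₂±m₂, J±M) = (3,1,0,2,3,3)
P² = 144/5
sum k=0..0:
  [0] +1/12 = 1/12
S = 1/12
C² = P²·S² = 1/5 ; C = +0.447214

+√(1/5) = +0.447214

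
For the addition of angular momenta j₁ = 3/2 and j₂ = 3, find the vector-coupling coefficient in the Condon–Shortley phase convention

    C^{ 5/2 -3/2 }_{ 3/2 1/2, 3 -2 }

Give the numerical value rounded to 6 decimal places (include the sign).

triangle: 2!*1!*4!/8! = 48/40320
(j±m)!: 2!*1!*1!*5!*1!*4! = 5760
prefactor² = (2J+1)*Δ*N² = 288/7
  k=0: +1/(0!*2!*1!*1!*0!*3!) = 1/12
  k=1: −1/(1!*1!*0!*0!*1!*4!) = -1/24
Σ = 1/24  ⇒  CG² = 288/7*1/24² = 1/14
CG = +√(1/14) = +0.267261

+0.267261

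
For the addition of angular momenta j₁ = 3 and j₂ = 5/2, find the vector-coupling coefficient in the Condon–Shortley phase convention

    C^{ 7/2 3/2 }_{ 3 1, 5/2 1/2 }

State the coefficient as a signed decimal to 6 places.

-0.487950  (= −√(5/21))

triangle: 2!×4!×3!/10! = 288/3628800
(j±m)!: 4!×2!×3!×2!×5!×2! = 138240
prefactor² = (2J+1)×Δ×N² = 3072/35
  k=0: +1/(0!×2!×2!×3!×2!×0!) = 1/48
  k=1: −1/(1!×1!×1!×2!×3!×1!) = -1/12
  k=2: +1/(2!×0!×0!×1!×4!×2!) = 1/96
Σ = -5/96  ⇒  CG² = 3072/35×(-5/96)² = 5/21
CG = −√(5/21) = -0.487950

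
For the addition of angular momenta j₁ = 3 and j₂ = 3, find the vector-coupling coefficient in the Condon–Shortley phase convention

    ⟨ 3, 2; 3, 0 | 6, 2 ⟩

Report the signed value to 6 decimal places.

+√(8/33) ≈ +0.492366

j₁+j₂−J=0  J+j₁−j₂=6  J−j₁+j₂=6  j₁+j₂+J+1=13
(j₁±m₁, j₂±m₂, J±M) = (5,1,3,3,8,4)
P² = 49766400/11
sum k=0..0:
  [0] +1/4320 = 1/4320
S = 1/4320
C² = P²·S² = 8/33 ; C = +0.492366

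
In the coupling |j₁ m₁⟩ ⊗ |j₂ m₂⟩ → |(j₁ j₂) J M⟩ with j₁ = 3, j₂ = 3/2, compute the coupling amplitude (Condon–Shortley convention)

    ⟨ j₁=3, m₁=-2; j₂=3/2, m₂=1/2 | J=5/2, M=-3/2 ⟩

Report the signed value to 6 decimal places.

√[6·2!4!1!/8! · 1!5!2!1!1!4!] = √(288/7)
  +(−1)^1/∏(1,1,4,1,0,0)! = -1/24  (running -1/24)
  +(−1)^2/∏(2,0,3,0,1,1)! = 1/12  (running 1/24)
⟨..|..⟩ = √(288/7)·(1/24) = +0.267261

+√(1/14) ≈ +0.267261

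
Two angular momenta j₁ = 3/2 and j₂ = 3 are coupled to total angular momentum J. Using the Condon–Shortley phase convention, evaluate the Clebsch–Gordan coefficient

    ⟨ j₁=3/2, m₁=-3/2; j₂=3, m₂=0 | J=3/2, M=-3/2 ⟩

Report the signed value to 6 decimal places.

j₁+j₂−J=3  J+j₁−j₂=0  J−j₁+j₂=3  j₁+j₂+J+1=7
(j₁±m₁, j₂±m₂, J±M) = (0,3,3,3,0,3)
P² = 1296/35
sum k=3..3:
  [3] −1/36 = -1/36
S = -1/36
C² = P²·S² = 1/35 ; C = -0.169031

-0.169031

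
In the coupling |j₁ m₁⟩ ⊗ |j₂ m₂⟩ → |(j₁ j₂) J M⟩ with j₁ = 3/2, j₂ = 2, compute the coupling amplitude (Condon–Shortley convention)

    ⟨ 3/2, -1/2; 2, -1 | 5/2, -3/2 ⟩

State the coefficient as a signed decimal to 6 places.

+√(1/35) ≈ +0.169031

√[6·1!2!3!/7! · 1!2!1!3!1!4!] = √(144/35)
  +(−1)^0/∏(0,1,2,1,0,2)! = 1/4  (running 1/4)
  +(−1)^1/∏(1,0,1,0,1,3)! = -1/6  (running 1/12)
⟨..|..⟩ = √(144/35)·(1/12) = +0.169031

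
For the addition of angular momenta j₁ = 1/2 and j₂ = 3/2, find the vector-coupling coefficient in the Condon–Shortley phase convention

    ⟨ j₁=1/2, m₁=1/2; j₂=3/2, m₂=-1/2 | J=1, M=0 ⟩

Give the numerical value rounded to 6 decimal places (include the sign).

+√(1/2) ≈ +0.707107

triangle: 1!×0!×2!/4! = 2/24
(j±m)!: 1!×0!×1!×2!×1!×1! = 2
prefactor² = (2J+1)×Δ×N² = 1/2
  k=0: +1/(0!×1!×0!×1!×0!×1!) = 1
Σ = 1  ⇒  CG² = 1/2×1² = 1/2
CG = +√(1/2) = +0.707107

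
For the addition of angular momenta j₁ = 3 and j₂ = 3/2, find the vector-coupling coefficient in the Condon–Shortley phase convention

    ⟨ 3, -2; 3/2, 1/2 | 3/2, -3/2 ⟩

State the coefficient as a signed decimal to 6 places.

+0.534522  (= +√(2/7))

j₁+j₂−J=3  J+j₁−j₂=3  J−j₁+j₂=0  j₁+j₂+J+1=7
(j₁±m₁, j₂±m₂, J±M) = (1,5,2,1,0,3)
P² = 288/7
sum k=2..2:
  [2] +1/12 = 1/12
S = 1/12
C² = P²·S² = 2/7 ; C = +0.534522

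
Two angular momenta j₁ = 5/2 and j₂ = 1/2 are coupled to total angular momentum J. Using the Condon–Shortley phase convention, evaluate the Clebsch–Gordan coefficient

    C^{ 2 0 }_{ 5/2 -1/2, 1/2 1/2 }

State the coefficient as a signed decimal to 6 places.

j₁+j₂−J=1  J+j₁−j₂=4  J−j₁+j₂=0  j₁+j₂+J+1=6
(j₁±m₁, j₂±m₂, J±M) = (2,3,1,0,2,2)
P² = 8
sum k=1..1:
  [1] −1/4 = -1/4
S = -1/4
C² = P²·S² = 1/2 ; C = -0.707107

-0.707107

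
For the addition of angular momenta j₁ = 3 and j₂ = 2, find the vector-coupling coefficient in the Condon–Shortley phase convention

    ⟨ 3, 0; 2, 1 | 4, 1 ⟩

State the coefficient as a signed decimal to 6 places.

√[9·1!5!3!/10! · 3!3!3!1!5!3!] = √(1944/7)
  +(−1)^0/∏(0,1,3,3,2,0)! = 1/72  (running 1/72)
  +(−1)^1/∏(1,0,2,2,3,1)! = -1/24  (running -1/36)
⟨..|..⟩ = √(1944/7)·(-1/36) = -0.462910

-0.462910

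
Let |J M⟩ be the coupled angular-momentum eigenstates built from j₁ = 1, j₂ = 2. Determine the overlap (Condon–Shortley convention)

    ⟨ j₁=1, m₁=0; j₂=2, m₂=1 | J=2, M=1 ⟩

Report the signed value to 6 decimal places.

j₁+j₂−J=1  J+j₁−j₂=1  J−j₁+j₂=3  j₁+j₂+J+1=6
(j₁±m₁, j₂±m₂, J±M) = (1,1,3,1,3,1)
P² = 3/2
sum k=0..1:
  [0] +1/6 = 1/6
  [1] −1/2 = -1/2
S = -1/3
C² = P²·S² = 1/6 ; C = -0.408248

-0.408248  (= −√(1/6))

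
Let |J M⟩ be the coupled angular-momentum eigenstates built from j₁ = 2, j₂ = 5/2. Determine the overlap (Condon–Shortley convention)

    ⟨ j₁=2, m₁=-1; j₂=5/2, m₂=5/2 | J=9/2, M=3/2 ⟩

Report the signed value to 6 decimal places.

triangle: 0!·4!·5!/10! = 2880/3628800
(j±m)!: 1!·3!·5!·0!·6!·3! = 3110400
prefactor² = (2J+1)·Δ·N² = 172800/7
  k=0: +1/(0!·0!·3!·5!·1!·0!) = 1/720
Σ = 1/720  ⇒  CG² = 172800/7·1/720² = 1/21
CG = +√(1/21) = +0.218218

+0.218218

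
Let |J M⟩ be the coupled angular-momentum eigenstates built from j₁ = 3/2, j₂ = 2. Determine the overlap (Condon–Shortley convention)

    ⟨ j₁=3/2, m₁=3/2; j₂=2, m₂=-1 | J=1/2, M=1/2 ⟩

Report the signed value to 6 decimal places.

triangle: 3!·0!·1!/5! = 6/120
(j±m)!: 3!·0!·1!·3!·1!·0! = 36
prefactor² = (2J+1)·Δ·N² = 18/5
  k=0: +1/(0!·3!·0!·1!·0!·0!) = 1/6
Σ = 1/6  ⇒  CG² = 18/5·1/6² = 1/10
CG = +√(1/10) = +0.316228

+0.316228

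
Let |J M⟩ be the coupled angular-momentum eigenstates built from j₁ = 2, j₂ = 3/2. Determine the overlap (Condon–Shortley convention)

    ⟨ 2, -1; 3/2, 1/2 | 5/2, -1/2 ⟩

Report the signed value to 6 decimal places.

j₁+j₂−J=1  J+j₁−j₂=3  J−j₁+j₂=2  j₁+j₂+J+1=7
(j₁±m₁, j₂±m₂, J±M) = (1,3,2,1,2,3)
P² = 72/35
sum k=0..1:
  [0] +1/12 = 1/12
  [1] −1/2 = -1/2
S = -5/12
C² = P²·S² = 5/14 ; C = -0.597614

−√(5/14) = -0.597614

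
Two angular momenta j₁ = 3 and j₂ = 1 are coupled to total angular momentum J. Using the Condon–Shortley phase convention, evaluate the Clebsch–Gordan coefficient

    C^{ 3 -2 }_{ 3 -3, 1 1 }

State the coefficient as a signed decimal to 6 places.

j₁+j₂−J=1  J+j₁−j₂=5  J−j₁+j₂=1  j₁+j₂+J+1=8
(j₁±m₁, j₂±m₂, J±M) = (0,6,2,0,1,5)
P² = 3600
sum k=1..1:
  [1] −1/120 = -1/120
S = -1/120
C² = P²·S² = 1/4 ; C = -0.500000

-0.500000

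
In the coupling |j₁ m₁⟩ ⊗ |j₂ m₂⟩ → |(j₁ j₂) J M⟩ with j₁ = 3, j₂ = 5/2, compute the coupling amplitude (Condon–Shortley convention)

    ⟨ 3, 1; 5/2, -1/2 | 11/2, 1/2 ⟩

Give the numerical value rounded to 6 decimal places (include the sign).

+0.569803  (= +√(25/77))

√[12·0!6!5!/12! · 4!2!2!3!6!5!] = √(8294400/77)
  +(−1)^0/∏(0,0,2,2,4,3)! = 1/576  (running 1/576)
⟨..|..⟩ = √(8294400/77)·(1/576) = +0.569803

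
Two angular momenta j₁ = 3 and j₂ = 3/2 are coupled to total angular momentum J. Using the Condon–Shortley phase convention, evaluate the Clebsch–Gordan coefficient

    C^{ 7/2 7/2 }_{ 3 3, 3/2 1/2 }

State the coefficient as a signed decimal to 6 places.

+0.816497

triangle: 1!×5!×2!/9! = 240/362880
(j±m)!: 6!×0!×2!×1!×7!×0! = 7257600
prefactor² = (2J+1)×Δ×N² = 38400
  k=0: +1/(0!×1!×0!×2!×5!×0!) = 1/240
Σ = 1/240  ⇒  CG² = 38400×1/240² = 2/3
CG = +√(2/3) = +0.816497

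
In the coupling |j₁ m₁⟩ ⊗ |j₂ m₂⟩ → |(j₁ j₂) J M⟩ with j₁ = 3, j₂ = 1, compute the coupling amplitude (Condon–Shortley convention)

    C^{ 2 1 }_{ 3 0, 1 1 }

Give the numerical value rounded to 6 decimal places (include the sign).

+√(1/7) ≈ +0.377964

triangle: 2!·4!·0!/7! = 48/5040
(j±m)!: 3!·3!·2!·0!·3!·1! = 432
prefactor² = (2J+1)·Δ·N² = 144/7
  k=2: +1/(2!·0!·1!·0!·3!·0!) = 1/12
Σ = 1/12  ⇒  CG² = 144/7·1/12² = 1/7
CG = +√(1/7) = +0.377964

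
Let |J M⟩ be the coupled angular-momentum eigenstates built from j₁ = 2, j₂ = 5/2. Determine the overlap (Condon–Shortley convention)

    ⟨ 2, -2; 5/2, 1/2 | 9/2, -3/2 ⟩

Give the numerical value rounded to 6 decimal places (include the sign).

√[10·0!4!5!/10! · 0!4!3!2!3!6!] = √(69120/7)
  +(−1)^0/∏(0,0,4,3,0,2)! = 1/288  (running 1/288)
⟨..|..⟩ = √(69120/7)·(1/288) = +0.345033

+√(5/42) = +0.345033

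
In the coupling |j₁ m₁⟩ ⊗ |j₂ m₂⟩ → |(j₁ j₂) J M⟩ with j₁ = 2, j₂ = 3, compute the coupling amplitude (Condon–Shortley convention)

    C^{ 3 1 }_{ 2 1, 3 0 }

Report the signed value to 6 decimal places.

triangle: 2!·2!·4!/9! = 96/362880
(j±m)!: 3!·1!·3!·3!·4!·2! = 10368
prefactor² = (2J+1)·Δ·N² = 96/5
  k=0: +1/(0!·2!·1!·3!·1!·1!) = 1/12
  k=1: −1/(1!·1!·0!·2!·2!·2!) = -1/8
Σ = -1/24  ⇒  CG² = 96/5·(-1/24)² = 1/30
CG = −√(1/30) = -0.182574

−√(1/30) = -0.182574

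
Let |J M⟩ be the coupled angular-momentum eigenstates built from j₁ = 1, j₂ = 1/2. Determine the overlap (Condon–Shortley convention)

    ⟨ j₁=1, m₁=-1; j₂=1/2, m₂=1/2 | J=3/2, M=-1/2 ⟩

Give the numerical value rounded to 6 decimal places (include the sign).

triangle: 0!×2!×1!/4! = 2/24
(j±m)!: 0!×2!×1!×0!×1!×2! = 4
prefactor² = (2J+1)×Δ×N² = 4/3
  k=0: +1/(0!×0!×2!×1!×0!×0!) = 1/2
Σ = 1/2  ⇒  CG² = 4/3×1/2² = 1/3
CG = +√(1/3) = +0.577350

+√(1/3) = +0.577350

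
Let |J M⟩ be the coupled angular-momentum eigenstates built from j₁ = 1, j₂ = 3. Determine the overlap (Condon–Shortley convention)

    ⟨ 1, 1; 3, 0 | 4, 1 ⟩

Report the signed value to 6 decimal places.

+0.597614

√[9·0!2!6!/9! · 2!0!3!3!5!3!] = √(12960/7)
  +(−1)^0/∏(0,0,0,3,2,3)! = 1/72  (running 1/72)
⟨..|..⟩ = √(12960/7)·(1/72) = +0.597614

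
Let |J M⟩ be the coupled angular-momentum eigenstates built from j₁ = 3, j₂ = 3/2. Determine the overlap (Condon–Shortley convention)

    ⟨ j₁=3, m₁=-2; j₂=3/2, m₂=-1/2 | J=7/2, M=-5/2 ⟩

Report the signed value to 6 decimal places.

−√(1/7) ≈ -0.377964

j₁+j₂−J=1  J+j₁−j₂=5  J−j₁+j₂=2  j₁+j₂+J+1=9
(j₁±m₁, j₂±m₂, J±M) = (1,5,1,2,1,6)
P² = 6400/7
sum k=0..1:
  [0] +1/120 = 1/120
  [1] −1/48 = -1/48
S = -1/80
C² = P²·S² = 1/7 ; C = -0.377964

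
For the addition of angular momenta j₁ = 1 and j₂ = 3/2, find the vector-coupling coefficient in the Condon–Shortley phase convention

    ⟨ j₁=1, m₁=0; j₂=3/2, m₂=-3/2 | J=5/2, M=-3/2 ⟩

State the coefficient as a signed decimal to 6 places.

j₁+j₂−J=0  J+j₁−j₂=2  J−j₁+j₂=3  j₁+j₂+J+1=6
(j₁±m₁, j₂±m₂, J±M) = (1,1,0,3,1,4)
P² = 72/5
sum k=0..0:
  [0] +1/6 = 1/6
S = 1/6
C² = P²·S² = 2/5 ; C = +0.632456

+0.632456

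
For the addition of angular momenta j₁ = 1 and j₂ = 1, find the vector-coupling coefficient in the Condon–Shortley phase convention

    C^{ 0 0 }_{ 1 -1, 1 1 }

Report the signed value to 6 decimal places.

+0.577350  (= +√(1/3))

j₁+j₂−J=2  J+j₁−j₂=0  J−j₁+j₂=0  j₁+j₂+J+1=3
(j₁±m₁, j₂±m₂, J±M) = (0,2,2,0,0,0)
P² = 4/3
sum k=2..2:
  [2] +1/2 = 1/2
S = 1/2
C² = P²·S² = 1/3 ; C = +0.577350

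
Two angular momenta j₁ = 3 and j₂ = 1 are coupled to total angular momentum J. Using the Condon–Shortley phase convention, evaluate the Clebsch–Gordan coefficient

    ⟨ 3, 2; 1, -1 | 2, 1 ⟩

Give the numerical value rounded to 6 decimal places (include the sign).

+0.690066

triangle: 2!·4!·0!/7! = 48/5040
(j±m)!: 5!·1!·0!·2!·3!·1! = 1440
prefactor² = (2J+1)·Δ·N² = 480/7
  k=0: +1/(0!·2!·1!·0!·3!·0!) = 1/12
Σ = 1/12  ⇒  CG² = 480/7·1/12² = 10/21
CG = +√(10/21) = +0.690066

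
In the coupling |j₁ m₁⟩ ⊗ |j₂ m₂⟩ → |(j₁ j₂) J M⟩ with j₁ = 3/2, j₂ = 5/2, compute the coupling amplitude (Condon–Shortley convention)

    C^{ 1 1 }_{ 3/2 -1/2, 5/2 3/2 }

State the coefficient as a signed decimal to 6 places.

triangle: 3!*0!*2!/6! = 12/720
(j±m)!: 1!*2!*4!*1!*2!*0! = 96
prefactor² = (2J+1)*Δ*N² = 24/5
  k=2: +1/(2!*1!*0!*2!*0!*0!) = 1/4
Σ = 1/4  ⇒  CG² = 24/5*1/4² = 3/10
CG = +√(3/10) = +0.547723

+0.547723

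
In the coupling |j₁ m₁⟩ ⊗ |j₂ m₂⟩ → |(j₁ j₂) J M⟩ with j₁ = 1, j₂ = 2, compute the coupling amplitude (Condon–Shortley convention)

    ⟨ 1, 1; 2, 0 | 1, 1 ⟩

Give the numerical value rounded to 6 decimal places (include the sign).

+√(1/10) ≈ +0.316228

√[3·2!0!2!/5! · 2!0!2!2!2!0!] = √(8/5)
  +(−1)^0/∏(0,2,0,2,0,0)! = 1/4  (running 1/4)
⟨..|..⟩ = √(8/5)·(1/4) = +0.316228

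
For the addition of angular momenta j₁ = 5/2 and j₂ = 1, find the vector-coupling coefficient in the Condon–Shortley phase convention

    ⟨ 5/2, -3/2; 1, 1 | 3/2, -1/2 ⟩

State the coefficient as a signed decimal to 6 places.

j₁+j₂−J=2  J+j₁−j₂=3  J−j₁+j₂=0  j₁+j₂+J+1=6
(j₁±m₁, j₂±m₂, J±M) = (1,4,2,0,1,2)
P² = 32/5
sum k=2..2:
  [2] +1/4 = 1/4
S = 1/4
C² = P²·S² = 2/5 ; C = +0.632456

+√(2/5) ≈ +0.632456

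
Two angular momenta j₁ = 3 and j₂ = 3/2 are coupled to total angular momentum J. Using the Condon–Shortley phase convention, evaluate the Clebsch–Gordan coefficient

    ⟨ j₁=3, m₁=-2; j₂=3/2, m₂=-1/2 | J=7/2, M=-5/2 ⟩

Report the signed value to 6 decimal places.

j₁+j₂−J=1  J+j₁−j₂=5  J−j₁+j₂=2  j₁+j₂+J+1=9
(j₁±m₁, j₂±m₂, J±M) = (1,5,1,2,1,6)
P² = 6400/7
sum k=0..1:
  [0] +1/120 = 1/120
  [1] −1/48 = -1/48
S = -1/80
C² = P²·S² = 1/7 ; C = -0.377964

-0.377964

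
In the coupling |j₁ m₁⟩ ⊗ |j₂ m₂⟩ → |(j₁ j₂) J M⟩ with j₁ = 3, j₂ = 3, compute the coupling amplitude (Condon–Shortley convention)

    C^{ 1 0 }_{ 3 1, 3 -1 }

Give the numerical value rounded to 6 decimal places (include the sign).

triangle: 5!·1!·1!/8! = 120/40320
(j±m)!: 4!·2!·2!·4!·1!·1! = 2304
prefactor² = (2J+1)·Δ·N² = 144/7
  k=1: −1/(1!·4!·1!·1!·0!·0!) = -1/24
  k=2: +1/(2!·3!·0!·0!·1!·1!) = 1/12
Σ = 1/24  ⇒  CG² = 144/7·1/24² = 1/28
CG = +√(1/28) = +0.188982

+0.188982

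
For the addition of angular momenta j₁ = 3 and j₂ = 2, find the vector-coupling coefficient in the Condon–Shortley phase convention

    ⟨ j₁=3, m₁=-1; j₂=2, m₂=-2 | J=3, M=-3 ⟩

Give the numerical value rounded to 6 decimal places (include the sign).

+√(1/6) = +0.408248

j₁+j₂−J=2  J+j₁−j₂=4  J−j₁+j₂=2  j₁+j₂+J+1=9
(j₁±m₁, j₂±m₂, J±M) = (2,4,0,4,0,6)
P² = 1536
sum k=0..0:
  [0] +1/96 = 1/96
S = 1/96
C² = P²·S² = 1/6 ; C = +0.408248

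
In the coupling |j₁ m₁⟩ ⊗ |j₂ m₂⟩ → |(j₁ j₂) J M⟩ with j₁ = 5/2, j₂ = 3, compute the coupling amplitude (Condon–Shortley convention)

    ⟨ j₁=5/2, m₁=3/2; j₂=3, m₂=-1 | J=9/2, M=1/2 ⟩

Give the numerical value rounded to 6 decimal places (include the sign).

√[10·1!4!5!/11! · 4!1!2!4!5!4!] = √(184320/77)
  +(−1)^0/∏(0,1,1,2,3,3)! = 1/72  (running 1/72)
  +(−1)^1/∏(1,0,0,1,4,4)! = -1/576  (running 7/576)
⟨..|..⟩ = √(184320/77)·(7/576) = +0.594588

+√(35/99) ≈ +0.594588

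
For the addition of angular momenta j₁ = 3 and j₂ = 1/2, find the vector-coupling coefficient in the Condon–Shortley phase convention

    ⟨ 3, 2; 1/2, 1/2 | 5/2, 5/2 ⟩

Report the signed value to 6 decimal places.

√[6·1!5!0!/7! · 5!1!1!0!5!0!] = √(14400/7)
  +(−1)^1/∏(1,0,0,0,5,0)! = -1/120  (running -1/120)
⟨..|..⟩ = √(14400/7)·(-1/120) = -0.377964

−√(1/7) = -0.377964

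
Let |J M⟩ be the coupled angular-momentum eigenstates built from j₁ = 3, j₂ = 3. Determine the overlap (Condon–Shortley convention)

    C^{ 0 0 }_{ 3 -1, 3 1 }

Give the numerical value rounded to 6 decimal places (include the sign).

triangle: 6!·0!·0!/7! = 720/5040
(j±m)!: 2!·4!·4!·2!·0!·0! = 2304
prefactor² = (2J+1)·Δ·N² = 2304/7
  k=4: +1/(4!·2!·0!·0!·0!·0!) = 1/48
Σ = 1/48  ⇒  CG² = 2304/7·1/48² = 1/7
CG = +√(1/7) = +0.377964

+√(1/7) ≈ +0.377964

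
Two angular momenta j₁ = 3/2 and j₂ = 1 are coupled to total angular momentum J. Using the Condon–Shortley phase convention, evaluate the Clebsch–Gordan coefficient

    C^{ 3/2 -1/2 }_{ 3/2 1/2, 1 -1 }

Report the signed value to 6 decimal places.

j₁+j₂−J=1  J+j₁−j₂=2  J−j₁+j₂=1  j₁+j₂+J+1=5
(j₁±m₁, j₂±m₂, J±M) = (2,1,0,2,1,2)
P² = 8/15
sum k=0..0:
  [0] +1/1 = 1
S = 1
C² = P²·S² = 8/15 ; C = +0.730297

+√(8/15) ≈ +0.730297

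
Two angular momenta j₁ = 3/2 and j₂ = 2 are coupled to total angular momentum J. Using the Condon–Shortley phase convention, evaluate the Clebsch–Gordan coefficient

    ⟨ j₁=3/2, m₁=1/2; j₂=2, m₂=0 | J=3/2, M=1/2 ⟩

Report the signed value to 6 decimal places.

-0.447214  (= −√(1/5))

triangle: 2!×1!×2!/6! = 4/720
(j±m)!: 2!×1!×2!×2!×2!×1! = 16
prefactor² = (2J+1)×Δ×N² = 16/45
  k=0: +1/(0!×2!×1!×2!×0!×0!) = 1/4
  k=1: −1/(1!×1!×0!×1!×1!×1!) = -1
Σ = -3/4  ⇒  CG² = 16/45×(-3/4)² = 1/5
CG = −√(1/5) = -0.447214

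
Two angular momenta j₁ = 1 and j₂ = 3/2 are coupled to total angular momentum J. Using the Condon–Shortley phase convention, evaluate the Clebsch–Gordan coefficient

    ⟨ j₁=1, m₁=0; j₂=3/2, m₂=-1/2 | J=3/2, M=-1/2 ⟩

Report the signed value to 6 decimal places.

+0.258199  (= +√(1/15))

j₁+j₂−J=1  J+j₁−j₂=1  J−j₁+j₂=2  j₁+j₂+J+1=5
(j₁±m₁, j₂±m₂, J±M) = (1,1,1,2,1,2)
P² = 4/15
sum k=0..1:
  [0] +1/1 = 1
  [1] −1/2 = -1/2
S = 1/2
C² = P²·S² = 1/15 ; C = +0.258199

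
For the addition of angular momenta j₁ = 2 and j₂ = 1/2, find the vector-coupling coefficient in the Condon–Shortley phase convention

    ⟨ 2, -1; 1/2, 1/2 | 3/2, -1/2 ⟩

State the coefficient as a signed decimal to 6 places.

-0.774597

√[4·1!3!0!/5! · 1!3!1!0!1!2!] = √(12/5)
  +(−1)^1/∏(1,0,2,0,1,0)! = -1/2  (running -1/2)
⟨..|..⟩ = √(12/5)·(-1/2) = -0.774597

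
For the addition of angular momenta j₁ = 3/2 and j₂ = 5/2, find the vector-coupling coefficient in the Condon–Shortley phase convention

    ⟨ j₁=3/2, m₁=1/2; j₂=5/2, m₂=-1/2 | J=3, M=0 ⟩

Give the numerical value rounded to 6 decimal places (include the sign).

triangle: 1!·2!·4!/8! = 48/40320
(j±m)!: 2!·1!·2!·3!·3!·3! = 864
prefactor² = (2J+1)·Δ·N² = 36/5
  k=0: +1/(0!·1!·1!·2!·1!·2!) = 1/4
  k=1: −1/(1!·0!·0!·1!·2!·3!) = -1/12
Σ = 1/6  ⇒  CG² = 36/5·1/6² = 1/5
CG = +√(1/5) = +0.447214

+√(1/5) ≈ +0.447214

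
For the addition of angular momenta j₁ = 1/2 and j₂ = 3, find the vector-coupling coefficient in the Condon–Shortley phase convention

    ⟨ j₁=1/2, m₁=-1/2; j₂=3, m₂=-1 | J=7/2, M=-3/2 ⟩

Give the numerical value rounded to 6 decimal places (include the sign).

√[8·0!1!6!/8! · 0!1!2!4!2!5!] = √(11520/7)
  +(−1)^0/∏(0,0,1,2,0,4)! = 1/48  (running 1/48)
⟨..|..⟩ = √(11520/7)·(1/48) = +0.845154

+0.845154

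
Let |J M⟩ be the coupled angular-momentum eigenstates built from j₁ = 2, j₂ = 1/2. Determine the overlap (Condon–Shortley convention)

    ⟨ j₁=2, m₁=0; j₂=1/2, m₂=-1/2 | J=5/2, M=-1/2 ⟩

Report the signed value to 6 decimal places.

√[6·0!4!1!/6! · 2!2!0!1!2!3!] = √(48/5)
  +(−1)^0/∏(0,0,2,0,2,1)! = 1/4  (running 1/4)
⟨..|..⟩ = √(48/5)·(1/4) = +0.774597

+√(3/5) = +0.774597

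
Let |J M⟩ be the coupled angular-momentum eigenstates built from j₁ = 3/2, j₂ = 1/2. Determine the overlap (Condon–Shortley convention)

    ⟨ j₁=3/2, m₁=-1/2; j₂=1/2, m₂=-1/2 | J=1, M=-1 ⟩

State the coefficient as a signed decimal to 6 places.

√[3·1!2!0!/4! · 1!2!0!1!0!2!] = √(1)
  +(−1)^0/∏(0,1,2,0,0,0)! = 1/2  (running 1/2)
⟨..|..⟩ = √(1)·(1/2) = +0.500000

+0.500000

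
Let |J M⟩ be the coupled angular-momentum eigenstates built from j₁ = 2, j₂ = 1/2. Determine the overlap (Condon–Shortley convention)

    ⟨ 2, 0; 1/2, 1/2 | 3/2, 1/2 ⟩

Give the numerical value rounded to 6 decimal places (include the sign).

-0.632456

√[4·1!3!0!/5! · 2!2!1!0!2!1!] = √(8/5)
  +(−1)^1/∏(1,0,1,0,2,0)! = -1/2  (running -1/2)
⟨..|..⟩ = √(8/5)·(-1/2) = -0.632456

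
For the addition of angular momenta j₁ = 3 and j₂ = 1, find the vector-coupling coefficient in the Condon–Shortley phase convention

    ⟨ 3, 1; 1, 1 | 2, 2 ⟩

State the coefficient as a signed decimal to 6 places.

triangle: 2!*4!*0!/7! = 48/5040
(j±m)!: 4!*2!*2!*0!*4!*0! = 2304
prefactor² = (2J+1)*Δ*N² = 768/7
  k=2: +1/(2!*0!*0!*0!*4!*0!) = 1/48
Σ = 1/48  ⇒  CG² = 768/7*1/48² = 1/21
CG = +√(1/21) = +0.218218

+√(1/21) = +0.218218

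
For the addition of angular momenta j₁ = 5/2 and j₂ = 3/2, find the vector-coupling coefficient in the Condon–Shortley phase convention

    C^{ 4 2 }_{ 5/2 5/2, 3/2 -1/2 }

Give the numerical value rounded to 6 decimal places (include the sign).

√[9·0!5!3!/9! · 5!0!1!2!6!2!] = √(43200/7)
  +(−1)^0/∏(0,0,0,1,5,2)! = 1/240  (running 1/240)
⟨..|..⟩ = √(43200/7)·(1/240) = +0.327327

+√(3/28) ≈ +0.327327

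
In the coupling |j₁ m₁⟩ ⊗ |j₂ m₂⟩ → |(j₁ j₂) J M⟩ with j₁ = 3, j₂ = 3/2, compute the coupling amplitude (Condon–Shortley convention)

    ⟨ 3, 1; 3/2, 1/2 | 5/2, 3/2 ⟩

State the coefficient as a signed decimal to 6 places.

-0.591608  (= −√(7/20))

j₁+j₂−J=2  J+j₁−j₂=4  J−j₁+j₂=1  j₁+j₂+J+1=8
(j₁±m₁, j₂±m₂, J±M) = (4,2,2,1,4,1)
P² = 576/35
sum k=1..2:
  [1] −1/6 = -1/6
  [2] +1/48 = 1/48
S = -7/48
C² = P²·S² = 7/20 ; C = -0.591608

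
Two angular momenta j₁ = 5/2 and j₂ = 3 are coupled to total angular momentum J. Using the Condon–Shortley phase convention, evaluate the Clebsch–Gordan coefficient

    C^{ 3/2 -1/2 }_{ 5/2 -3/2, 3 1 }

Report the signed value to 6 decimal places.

−√(7/30) ≈ -0.483046

j₁+j₂−J=4  J+j₁−j₂=1  J−j₁+j₂=2  j₁+j₂+J+1=8
(j₁±m₁, j₂±m₂, J±M) = (1,4,4,2,1,2)
P² = 384/35
sum k=3..4:
  [3] −1/6 = -1/6
  [4] +1/48 = 1/48
S = -7/48
C² = P²·S² = 7/30 ; C = -0.483046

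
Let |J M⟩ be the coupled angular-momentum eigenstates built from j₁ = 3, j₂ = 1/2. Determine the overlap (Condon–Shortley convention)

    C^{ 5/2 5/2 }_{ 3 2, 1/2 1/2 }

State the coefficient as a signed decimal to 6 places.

j₁+j₂−J=1  J+j₁−j₂=5  J−j₁+j₂=0  j₁+j₂+J+1=7
(j₁±m₁, j₂±m₂, J±M) = (5,1,1,0,5,0)
P² = 14400/7
sum k=1..1:
  [1] −1/120 = -1/120
S = -1/120
C² = P²·S² = 1/7 ; C = -0.377964

-0.377964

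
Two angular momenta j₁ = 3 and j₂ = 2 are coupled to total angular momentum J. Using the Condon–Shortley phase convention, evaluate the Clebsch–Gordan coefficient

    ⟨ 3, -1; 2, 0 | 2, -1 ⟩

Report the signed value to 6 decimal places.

+0.377964  (= +√(1/7))

√[5·3!3!1!/8! · 2!4!2!2!1!3!] = √(36/7)
  +(−1)^1/∏(1,2,3,1,0,0)! = -1/12  (running -1/12)
  +(−1)^2/∏(2,1,2,0,1,1)! = 1/4  (running 1/6)
⟨..|..⟩ = √(36/7)·(1/6) = +0.377964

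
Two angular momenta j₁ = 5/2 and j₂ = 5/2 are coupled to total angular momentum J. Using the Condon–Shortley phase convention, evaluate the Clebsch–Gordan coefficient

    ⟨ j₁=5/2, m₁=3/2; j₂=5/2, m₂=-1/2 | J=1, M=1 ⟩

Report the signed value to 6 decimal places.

−√(8/35) ≈ -0.478091

√[3·4!1!1!/7! · 4!1!2!3!2!0!] = √(288/35)
  +(−1)^1/∏(1,3,0,1,1,0)! = -1/6  (running -1/6)
⟨..|..⟩ = √(288/35)·(-1/6) = -0.478091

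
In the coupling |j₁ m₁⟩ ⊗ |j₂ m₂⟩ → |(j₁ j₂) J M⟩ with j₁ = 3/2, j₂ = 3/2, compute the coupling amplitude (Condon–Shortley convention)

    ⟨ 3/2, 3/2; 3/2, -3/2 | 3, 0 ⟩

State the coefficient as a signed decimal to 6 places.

+0.223607

triangle: 0!·3!·3!/7! = 36/5040
(j±m)!: 3!·0!·0!·3!·3!·3! = 1296
prefactor² = (2J+1)·Δ·N² = 324/5
  k=0: +1/(0!·0!·0!·0!·3!·3!) = 1/36
Σ = 1/36  ⇒  CG² = 324/5·1/36² = 1/20
CG = +√(1/20) = +0.223607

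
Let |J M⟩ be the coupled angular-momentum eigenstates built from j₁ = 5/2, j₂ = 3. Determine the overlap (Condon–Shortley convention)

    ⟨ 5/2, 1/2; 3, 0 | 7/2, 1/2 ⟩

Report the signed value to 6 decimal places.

−√(4/21) ≈ -0.436436

triangle: 2!*3!*4!/10! = 288/3628800
(j±m)!: 3!*2!*3!*3!*4!*3! = 62208
prefactor² = (2J+1)*Δ*N² = 6912/175
  k=0: +1/(0!*2!*2!*3!*1!*1!) = 1/24
  k=1: −1/(1!*1!*1!*2!*2!*2!) = -1/8
  k=2: +1/(2!*0!*0!*1!*3!*3!) = 1/72
Σ = -5/72  ⇒  CG² = 6912/175*(-5/72)² = 4/21
CG = −√(4/21) = -0.436436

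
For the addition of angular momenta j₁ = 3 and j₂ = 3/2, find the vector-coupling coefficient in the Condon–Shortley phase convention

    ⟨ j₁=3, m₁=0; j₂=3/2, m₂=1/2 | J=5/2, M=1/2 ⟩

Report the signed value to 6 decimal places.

√[6·2!4!1!/8! · 3!3!2!1!3!2!] = √(216/35)
  +(−1)^1/∏(1,1,2,1,2,0)! = -1/4  (running -1/4)
  +(−1)^2/∏(2,0,1,0,3,1)! = 1/12  (running -1/6)
⟨..|..⟩ = √(216/35)·(-1/6) = -0.414039

−√(6/35) ≈ -0.414039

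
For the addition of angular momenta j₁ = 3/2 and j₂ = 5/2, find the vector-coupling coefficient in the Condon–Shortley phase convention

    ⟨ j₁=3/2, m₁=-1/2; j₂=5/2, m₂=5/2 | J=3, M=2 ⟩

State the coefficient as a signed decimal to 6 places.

−√(5/12) = -0.645497

j₁+j₂−J=1  J+j₁−j₂=2  J−j₁+j₂=4  j₁+j₂+J+1=8
(j₁±m₁, j₂±m₂, J±M) = (1,2,5,0,5,1)
P² = 240
sum k=1..1:
  [1] −1/24 = -1/24
S = -1/24
C² = P²·S² = 5/12 ; C = -0.645497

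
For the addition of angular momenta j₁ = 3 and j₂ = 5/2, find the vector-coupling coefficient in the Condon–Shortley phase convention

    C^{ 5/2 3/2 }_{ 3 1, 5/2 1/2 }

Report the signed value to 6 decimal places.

√[6·3!3!2!/9! · 4!2!3!2!4!1!] = √(576/35)
  +(−1)^1/∏(1,2,1,2,2,0)! = -1/8  (running -1/8)
  +(−1)^2/∏(2,1,0,1,3,1)! = 1/12  (running -1/24)
⟨..|..⟩ = √(576/35)·(-1/24) = -0.169031

−√(1/35) = -0.169031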